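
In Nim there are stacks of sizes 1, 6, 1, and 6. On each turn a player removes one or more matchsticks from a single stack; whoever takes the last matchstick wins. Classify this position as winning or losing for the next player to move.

Losing position

Write each in binary and XOR column by column:
  001  (1)
  110  (6)
  001  (1)
  110  (6)
  ---
  000  (0)
The nim-sum is 0, so this is a P-position: the player to move is in a losing position under optimal play.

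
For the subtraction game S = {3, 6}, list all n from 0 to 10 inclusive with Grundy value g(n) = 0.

0, 1, 2, 9, 10

Grundy values for subtraction set {3, 6}:
k:     0  1  2  3  4  5  6  7  8  9 10
g(k):  0  0  0  1  1  1  2  2  2  0  0
The P-positions (g = 0) in 0..10 are 0, 1, 2, 9, 10.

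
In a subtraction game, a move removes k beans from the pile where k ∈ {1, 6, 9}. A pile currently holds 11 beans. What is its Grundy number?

2

Compute g(0), g(1), … for moves {1, 6, 9}:
k:     0  1  2  3  4  5  6  7  8  9 10 11
g(k):  0  1  0  1  0  1  2  0  1  2  3  2
So g(11) = 2.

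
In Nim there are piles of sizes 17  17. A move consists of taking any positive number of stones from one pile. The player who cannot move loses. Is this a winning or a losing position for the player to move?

Losing position

Compute the nim-sum pairwise:
17 ⊕ 17 = 0
The nim-sum is 0, so this is a P-position: the player to move is in a losing position under optimal play.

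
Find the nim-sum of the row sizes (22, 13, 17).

10

Compute the nim-sum pairwise:
22 ⊕ 13 = 27
27 ⊕ 17 = 10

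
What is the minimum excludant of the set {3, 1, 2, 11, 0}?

The values 0, 1, 2, 3 are all present; 4 is the first non-negative integer missing from the set.

4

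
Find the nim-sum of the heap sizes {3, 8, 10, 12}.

13

Compute the nim-sum pairwise:
3 XOR 8 = 11
11 XOR 10 = 1
1 XOR 12 = 13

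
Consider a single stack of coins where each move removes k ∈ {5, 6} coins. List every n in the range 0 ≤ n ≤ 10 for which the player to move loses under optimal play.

0, 1, 2, 3, 4

Build the Grundy sequence with g(k) = mex{g(k−s) : s ∈ {5, 6}, s ≤ k}:
g(0) = mex{} = 0
g(1) = mex{} = 0
g(2) = mex{} = 0
g(3) = mex{} = 0
g(4) = mex{} = 0
g(5) = mex{0} = 1
g(6) = mex{0} = 1
g(7) = mex{0} = 1
g(8) = mex{0} = 1
g(9) = mex{0} = 1
g(10) = mex{0,1} = 2
The P-positions (g = 0) in 0..10 are 0, 1, 2, 3, 4.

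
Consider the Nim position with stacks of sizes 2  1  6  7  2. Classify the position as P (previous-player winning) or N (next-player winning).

Bitwise XOR of the heap sizes:
  010  (2)
  001  (1)
  110  (6)
  111  (7)
  010  (2)
  ---
  000  (0)
The nim-sum is 0, so this is a P-position: the player to move is in a losing position under optimal play.

P-position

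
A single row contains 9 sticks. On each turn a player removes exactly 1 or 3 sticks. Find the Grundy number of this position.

1

Build the Grundy sequence with g(k) = mex{g(k−s) : s ∈ {1, 3}, s ≤ k}:
g(0) = mex{} = 0
g(1) = mex{0} = 1
g(2) = mex{1} = 0
g(3) = mex{0} = 1
g(4) = mex{1} = 0
g(5) = mex{0} = 1
g(6) = mex{1} = 0
g(7) = mex{0} = 1
g(8) = mex{1} = 0
g(9) = mex{0} = 1
So g(9) = 1.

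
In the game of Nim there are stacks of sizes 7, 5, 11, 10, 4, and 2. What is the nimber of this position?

In binary:
  0111  (7)
  0101  (5)
  1011  (11)
  1010  (10)
  0100  (4)
  0010  (2)
  ----
  0101  (5)

5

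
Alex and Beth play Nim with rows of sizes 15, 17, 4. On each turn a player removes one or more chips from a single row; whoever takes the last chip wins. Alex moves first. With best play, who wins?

Bitwise XOR of the heap sizes:
  01111  (15)
  10001  (17)
  00100  (4)
  -----
  11010  (26)
The nim-sum is 26 ≠ 0, so this is an N-position: the player to move can win; Alex has a winning move.

Alex wins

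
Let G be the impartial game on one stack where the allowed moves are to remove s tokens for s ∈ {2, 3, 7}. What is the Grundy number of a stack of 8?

1

Build the Grundy sequence with g(k) = mex{g(k−s) : s ∈ {2, 3, 7}, s ≤ k}:
g(0) = mex{} = 0
g(1) = mex{} = 0
g(2) = mex{0} = 1
g(3) = mex{0} = 1
g(4) = mex{0,1} = 2
g(5) = mex{1} = 0
g(6) = mex{1,2} = 0
g(7) = mex{0,2} = 1
g(8) = mex{0} = 1
So g(8) = 1.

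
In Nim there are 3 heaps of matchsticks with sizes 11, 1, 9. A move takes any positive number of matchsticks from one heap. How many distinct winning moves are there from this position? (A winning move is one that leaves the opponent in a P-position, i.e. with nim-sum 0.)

Nim-sum: 11 ⊕ 1 ⊕ 9 = 3.
The overall nim-sum is X = 3. A heap of size p has a winning move iff p XOR X < p (reduce it to p XOR X).
  11: 11 XOR 3 = 8 < 11 — winning move (to 8).
  1: 1 XOR 3 = 2 ≥ 1 — no move.
  9: 9 XOR 3 = 10 ≥ 9 — no move.
That gives 1 winning move.

1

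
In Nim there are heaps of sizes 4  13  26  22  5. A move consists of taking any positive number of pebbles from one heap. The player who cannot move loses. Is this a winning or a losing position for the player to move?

Nim-sum: 4 XOR 13 XOR 26 XOR 22 XOR 5 = 0.
The nim-sum is 0, so this is a P-position: the player to move is in a losing position under optimal play.

Losing position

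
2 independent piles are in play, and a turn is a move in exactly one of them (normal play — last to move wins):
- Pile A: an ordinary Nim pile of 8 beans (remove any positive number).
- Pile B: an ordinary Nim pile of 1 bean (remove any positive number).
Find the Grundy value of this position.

Pile A is a plain Nim pile of size 8, so its Grundy value is 8.
Pile B is a plain Nim pile of size 1, so its Grundy value is 1.
By the Sprague-Grundy theorem, the Grundy value of a sum of independent games is the XOR of the component values.
Combined value = 8 XOR 1 = 9.

9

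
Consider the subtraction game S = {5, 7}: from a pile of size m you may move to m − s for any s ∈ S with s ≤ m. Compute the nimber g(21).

Build the Grundy sequence with g(k) = mex{g(k−s) : s ∈ {5, 7}, s ≤ k}:
k:     0  1  2  3  4  5  6  7  8  9 10 11 12 13 14 15 16 17 18 19 20 21
g(k):  0  0  0  0  0  1  1  1  1  1  2  2  0  0  0  0  0  1  1  1  1  1
So g(21) = 1.

1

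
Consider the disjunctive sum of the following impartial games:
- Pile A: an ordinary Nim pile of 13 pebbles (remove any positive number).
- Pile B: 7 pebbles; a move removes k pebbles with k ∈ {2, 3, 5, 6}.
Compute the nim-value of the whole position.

Pile A is a plain Nim pile of size 13, so its Grundy value is 13.
For pile B, compute g(0), g(1), … with moves {2, 3, 5, 6}:
k:     0  1  2  3  4  5  6  7
g(k):  0  0  1  1  2  2  3  3
So g(7) = 3.
The value of a disjunctive sum is the nim-sum of the parts.
Combined value = 13 ⊕ 3 = 14.

14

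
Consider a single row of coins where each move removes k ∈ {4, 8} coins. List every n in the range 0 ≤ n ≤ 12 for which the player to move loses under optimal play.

0, 1, 2, 3, 12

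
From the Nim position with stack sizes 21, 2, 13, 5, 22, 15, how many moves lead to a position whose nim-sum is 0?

Nim-sum: 21 ⊕ 2 ⊕ 13 ⊕ 5 ⊕ 22 ⊕ 15 = 6.
The overall nim-sum is X = 6. A stack of size p has a winning move iff p XOR X < p (reduce it to p XOR X).
  21: 21 XOR 6 = 19 < 21 — winning move (to 19).
  2: 2 XOR 6 = 4 ≥ 2 — no move.
  13: 13 XOR 6 = 11 < 13 — winning move (to 11).
  5: 5 XOR 6 = 3 < 5 — winning move (to 3).
  22: 22 XOR 6 = 16 < 22 — winning move (to 16).
  15: 15 XOR 6 = 9 < 15 — winning move (to 9).
That gives 5 winning moves.

5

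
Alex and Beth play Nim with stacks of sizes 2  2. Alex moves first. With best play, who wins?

Beth wins

Nim-sum: 2 ^ 2 = 0.
The nim-sum is 0, so this is a P-position: the player to move is in a losing position under optimal play; Alex is about to move from it and so loses — Beth wins.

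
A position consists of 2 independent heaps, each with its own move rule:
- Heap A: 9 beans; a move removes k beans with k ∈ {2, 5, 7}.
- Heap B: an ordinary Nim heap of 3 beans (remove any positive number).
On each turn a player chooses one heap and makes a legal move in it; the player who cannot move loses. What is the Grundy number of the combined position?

1

Grundy values for heap A (subtraction set {2, 5, 7}):
k:     0  1  2  3  4  5  6  7  8  9
g(k):  0  0  1  1  0  2  1  3  2  2
So g(9) = 2.
Heap B is a plain Nim heap of size 3, so its Grundy value is 3.
The value of a disjunctive sum is the nim-sum of the parts.
Combined value = 2 XOR 3 = 1.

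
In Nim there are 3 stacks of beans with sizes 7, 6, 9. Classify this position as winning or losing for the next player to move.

Winning position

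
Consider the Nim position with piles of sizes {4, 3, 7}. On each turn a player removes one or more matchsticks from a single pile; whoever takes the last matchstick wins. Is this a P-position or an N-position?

P-position

Nim-sum: 4 XOR 3 XOR 7 = 0.
The nim-sum is 0, so this is a P-position: the player to move is in a losing position under optimal play.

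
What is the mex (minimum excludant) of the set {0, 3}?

1

0 is in the set but 1 is not, so the mex is 1.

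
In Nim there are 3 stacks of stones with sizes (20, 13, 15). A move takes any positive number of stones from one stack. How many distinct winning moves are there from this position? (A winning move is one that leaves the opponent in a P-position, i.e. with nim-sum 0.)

1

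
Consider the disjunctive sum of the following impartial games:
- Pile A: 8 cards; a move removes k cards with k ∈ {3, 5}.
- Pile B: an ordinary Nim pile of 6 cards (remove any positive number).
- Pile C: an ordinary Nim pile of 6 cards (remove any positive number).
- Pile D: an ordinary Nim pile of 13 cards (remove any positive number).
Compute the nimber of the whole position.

Build the Grundy sequence for pile A with g(k) = mex{g(k−s) : s ∈ {3, 5}, s ≤ k}:
g(0) = mex{} = 0
g(1) = mex{} = 0
g(2) = mex{} = 0
g(3) = mex{0} = 1
g(4) = mex{0} = 1
g(5) = mex{0} = 1
g(6) = mex{0,1} = 2
g(7) = mex{0,1} = 2
g(8) = mex{1} = 0
So g(8) = 0.
Pile B is a plain Nim pile of size 6, so its Grundy value is 6.
Pile C is a plain Nim pile of size 6, so its Grundy value is 6.
Pile D is a plain Nim pile of size 13, so its Grundy value is 13.
By the Sprague-Grundy theorem, the Grundy value of a sum of independent games is the XOR of the component values.
Combined value = 0 XOR 6 XOR 6 XOR 13 = 13.

13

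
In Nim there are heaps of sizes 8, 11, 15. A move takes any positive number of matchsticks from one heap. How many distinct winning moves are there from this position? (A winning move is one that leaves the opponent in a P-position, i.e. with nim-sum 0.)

3

Nim-sum: 8 ⊕ 11 ⊕ 15 = 12.
The overall nim-sum is X = 12. A heap of size p has a winning move iff p XOR X < p (reduce it to p XOR X).
  8: 8 XOR 12 = 4 < 8 — winning move (to 4).
  11: 11 XOR 12 = 7 < 11 — winning move (to 7).
  15: 15 XOR 12 = 3 < 15 — winning move (to 3).
That gives 3 winning moves.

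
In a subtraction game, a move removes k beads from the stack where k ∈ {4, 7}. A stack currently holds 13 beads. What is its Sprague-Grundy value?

Build the Grundy sequence with g(k) = mex{g(k−s) : s ∈ {4, 7}, s ≤ k}:
g(0) = mex{} = 0
g(1) = mex{} = 0
g(2) = mex{} = 0
g(3) = mex{} = 0
g(4) = mex{0} = 1
g(5) = mex{0} = 1
g(6) = mex{0} = 1
g(7) = mex{0} = 1
g(8) = mex{0,1} = 2
g(9) = mex{0,1} = 2
g(10) = mex{0,1} = 2
g(11) = mex{1} = 0
g(12) = mex{1,2} = 0
g(13) = mex{1,2} = 0
So g(13) = 0.

0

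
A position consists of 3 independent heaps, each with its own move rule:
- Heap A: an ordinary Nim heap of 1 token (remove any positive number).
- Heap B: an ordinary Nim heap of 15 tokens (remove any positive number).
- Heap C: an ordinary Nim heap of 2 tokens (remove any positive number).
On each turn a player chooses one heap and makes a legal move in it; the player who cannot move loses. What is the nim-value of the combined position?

Heap A is a plain Nim heap of size 1, so its Grundy value is 1.
Heap B is a plain Nim heap of size 15, so its Grundy value is 15.
Heap C is a plain Nim heap of size 2, so its Grundy value is 2.
The value of a disjunctive sum is the nim-sum of the parts.
Combined value = 1 ⊕ 15 ⊕ 2 = 12.

12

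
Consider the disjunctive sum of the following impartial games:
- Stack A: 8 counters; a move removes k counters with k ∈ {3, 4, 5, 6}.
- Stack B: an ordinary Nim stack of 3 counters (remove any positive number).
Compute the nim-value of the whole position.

1

For stack A, compute g(0), g(1), … with moves {3, 4, 5, 6}:
k:     0  1  2  3  4  5  6  7  8
g(k):  0  0  0  1  1  1  2  2  2
So g(8) = 2.
Stack B is a plain Nim stack of size 3, so its Grundy value is 3.
The value of a disjunctive sum is the nim-sum of the parts.
Combined value = 2 ⊕ 3 = 1.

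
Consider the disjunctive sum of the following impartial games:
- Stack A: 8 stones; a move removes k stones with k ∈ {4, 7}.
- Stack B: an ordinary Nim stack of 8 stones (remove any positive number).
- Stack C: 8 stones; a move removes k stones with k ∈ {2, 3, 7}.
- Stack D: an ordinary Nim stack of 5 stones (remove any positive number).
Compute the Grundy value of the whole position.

14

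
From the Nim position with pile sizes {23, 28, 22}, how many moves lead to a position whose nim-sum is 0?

3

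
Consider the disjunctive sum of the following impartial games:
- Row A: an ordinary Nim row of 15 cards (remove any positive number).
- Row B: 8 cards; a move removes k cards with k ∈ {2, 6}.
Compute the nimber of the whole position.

15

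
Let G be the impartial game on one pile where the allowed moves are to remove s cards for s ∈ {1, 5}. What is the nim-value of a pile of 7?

1

Grundy values for subtraction set {1, 5}:
g(0) = mex{} = 0
g(1) = mex{0} = 1
g(2) = mex{1} = 0
g(3) = mex{0} = 1
g(4) = mex{1} = 0
g(5) = mex{0} = 1
g(6) = mex{1} = 0
g(7) = mex{0} = 1
So g(7) = 1.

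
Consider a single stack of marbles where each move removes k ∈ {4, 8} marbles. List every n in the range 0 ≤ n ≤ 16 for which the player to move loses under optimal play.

0, 1, 2, 3, 12, 13, 14, 15

Build the Grundy sequence with g(k) = mex{g(k−s) : s ∈ {4, 8}, s ≤ k}:
k:     0  1  2  3  4  5  6  7  8  9 10 11 12 13 14 15 16
g(k):  0  0  0  0  1  1  1  1  2  2  2  2  0  0  0  0  1
The P-positions (g = 0) in 0..16 are 0, 1, 2, 3, 12, 13, 14, 15.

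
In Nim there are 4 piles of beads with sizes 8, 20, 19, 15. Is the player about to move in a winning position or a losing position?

Losing position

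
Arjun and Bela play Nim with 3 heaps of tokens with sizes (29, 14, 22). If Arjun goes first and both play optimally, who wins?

Arjun wins

Nim-sum: 29 ⊕ 14 ⊕ 22 = 5.
The nim-sum is 5 ≠ 0, so this is an N-position: the player to move can win; Arjun has a winning move.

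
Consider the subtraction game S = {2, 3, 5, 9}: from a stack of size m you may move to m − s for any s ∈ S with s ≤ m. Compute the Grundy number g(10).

Compute g(0), g(1), … for moves {2, 3, 5, 9}:
k:     0  1  2  3  4  5  6  7  8  9 10
g(k):  0  0  1  1  2  2  3  0  0  1  1
So g(10) = 1.

1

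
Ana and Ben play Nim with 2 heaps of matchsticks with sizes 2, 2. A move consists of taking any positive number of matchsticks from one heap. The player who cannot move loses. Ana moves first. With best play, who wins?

Ben wins

In binary:
  10  (2)
  10  (2)
  --
  00  (0)
The nim-sum is 0, so this is a P-position: the player to move is in a losing position under optimal play; Ana is about to move from it and so loses — Ben wins.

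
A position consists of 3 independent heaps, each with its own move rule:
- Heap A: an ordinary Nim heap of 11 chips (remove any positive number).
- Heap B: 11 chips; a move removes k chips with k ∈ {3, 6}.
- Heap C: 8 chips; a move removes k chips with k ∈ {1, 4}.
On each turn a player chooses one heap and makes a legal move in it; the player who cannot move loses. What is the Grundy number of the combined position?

Heap A is a plain Nim heap of size 11, so its Grundy value is 11.
Grundy values for heap B (subtraction set {3, 6}):
k:     0  1  2  3  4  5  6  7  8  9 10 11
g(k):  0  0  0  1  1  1  2  2  2  0  0  0
So g(11) = 0.
Build the Grundy sequence for heap C with g(k) = mex{g(k−s) : s ∈ {1, 4}, s ≤ k}:
g(0) = mex{} = 0
g(1) = mex{0} = 1
g(2) = mex{1} = 0
g(3) = mex{0} = 1
g(4) = mex{0,1} = 2
g(5) = mex{1,2} = 0
g(6) = mex{0} = 1
g(7) = mex{1} = 0
g(8) = mex{0,2} = 1
So g(8) = 1.
By the Sprague-Grundy theorem, the Grundy value of a sum of independent games is the XOR of the component values.
Combined value = 11 ⊕ 0 ⊕ 1 = 10.

10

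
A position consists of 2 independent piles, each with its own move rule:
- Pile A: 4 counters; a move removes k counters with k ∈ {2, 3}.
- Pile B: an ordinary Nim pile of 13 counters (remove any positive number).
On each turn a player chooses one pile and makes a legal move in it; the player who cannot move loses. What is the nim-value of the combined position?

15

Build the Grundy sequence for pile A with g(k) = mex{g(k−s) : s ∈ {2, 3}, s ≤ k}:
g(0) = mex{} = 0
g(1) = mex{} = 0
g(2) = mex{0} = 1
g(3) = mex{0} = 1
g(4) = mex{0,1} = 2
So g(4) = 2.
Pile B is a plain Nim pile of size 13, so its Grundy value is 13.
The value of a disjunctive sum is the nim-sum of the parts.
Combined value = 2 ⊕ 13 = 15.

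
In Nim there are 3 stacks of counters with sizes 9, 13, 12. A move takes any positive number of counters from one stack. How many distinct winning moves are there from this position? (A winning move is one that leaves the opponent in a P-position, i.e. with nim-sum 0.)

Compute the nim-sum pairwise:
9 ^ 13 = 4
4 ^ 12 = 8
The overall nim-sum is X = 8. A stack of size p has a winning move iff p XOR X < p (reduce it to p XOR X).
  9: 9 XOR 8 = 1 < 9 — winning move (to 1).
  13: 13 XOR 8 = 5 < 13 — winning move (to 5).
  12: 12 XOR 8 = 4 < 12 — winning move (to 4).
That gives 3 winning moves.

3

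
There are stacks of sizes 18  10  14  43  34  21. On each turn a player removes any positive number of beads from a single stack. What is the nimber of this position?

Write each in binary and XOR column by column:
  010010  (18)
  001010  (10)
  001110  (14)
  101011  (43)
  100010  (34)
  010101  (21)
  ------
  001010  (10)

10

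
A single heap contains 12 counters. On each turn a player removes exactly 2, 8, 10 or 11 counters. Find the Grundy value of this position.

Grundy values for subtraction set {2, 8, 10, 11}:
k:     0  1  2  3  4  5  6  7  8  9 10 11 12
g(k):  0  0  1  1  0  0  1  1  2  2  3  3  2
So g(12) = 2.

2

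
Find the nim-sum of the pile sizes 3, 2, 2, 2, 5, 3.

Nim-sum: 3 ⊕ 2 ⊕ 2 ⊕ 2 ⊕ 5 ⊕ 3 = 7.

7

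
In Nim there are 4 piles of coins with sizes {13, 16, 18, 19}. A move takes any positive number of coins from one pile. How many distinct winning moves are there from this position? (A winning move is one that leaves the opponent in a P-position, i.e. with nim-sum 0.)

Write each in binary and XOR column by column:
  01101  (13)
  10000  (16)
  10010  (18)
  10011  (19)
  -----
  11100  (28)
The overall nim-sum is X = 28. A pile of size p has a winning move iff p XOR X < p (reduce it to p XOR X).
  13: 13 XOR 28 = 17 ≥ 13 — no move.
  16: 16 XOR 28 = 12 < 16 — winning move (to 12).
  18: 18 XOR 28 = 14 < 18 — winning move (to 14).
  19: 19 XOR 28 = 15 < 19 — winning move (to 15).
That gives 3 winning moves.

3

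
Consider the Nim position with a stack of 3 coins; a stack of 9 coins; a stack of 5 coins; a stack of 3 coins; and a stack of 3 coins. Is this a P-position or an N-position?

N-position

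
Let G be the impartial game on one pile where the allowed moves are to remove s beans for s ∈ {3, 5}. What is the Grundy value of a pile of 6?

2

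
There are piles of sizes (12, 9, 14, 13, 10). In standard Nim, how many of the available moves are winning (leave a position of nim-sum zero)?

5

Compute the nim-sum pairwise:
12 ^ 9 = 5
5 ^ 14 = 11
11 ^ 13 = 6
6 ^ 10 = 12
The overall nim-sum is X = 12. A pile of size p has a winning move iff p XOR X < p (reduce it to p XOR X).
  12: 12 XOR 12 = 0 < 12 — winning move (to 0).
  9: 9 XOR 12 = 5 < 9 — winning move (to 5).
  14: 14 XOR 12 = 2 < 14 — winning move (to 2).
  13: 13 XOR 12 = 1 < 13 — winning move (to 1).
  10: 10 XOR 12 = 6 < 10 — winning move (to 6).
That gives 5 winning moves.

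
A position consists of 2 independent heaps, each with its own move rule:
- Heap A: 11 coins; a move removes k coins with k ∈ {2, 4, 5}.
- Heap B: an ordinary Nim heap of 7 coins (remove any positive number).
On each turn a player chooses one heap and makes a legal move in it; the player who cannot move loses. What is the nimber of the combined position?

Grundy values for heap A (subtraction set {2, 4, 5}):
g(0) = mex{} = 0
g(1) = mex{} = 0
g(2) = mex{0} = 1
g(3) = mex{0} = 1
g(4) = mex{0,1} = 2
g(5) = mex{0,1} = 2
g(6) = mex{0,1,2} = 3
g(7) = mex{1,2} = 0
g(8) = mex{1,2,3} = 0
g(9) = mex{0,2} = 1
g(10) = mex{0,2,3} = 1
g(11) = mex{0,1,3} = 2
So g(11) = 2.
Heap B is a plain Nim heap of size 7, so its Grundy value is 7.
By the Sprague-Grundy theorem, the Grundy value of a sum of independent games is the XOR of the component values.
Combined value = 2 XOR 7 = 5.

5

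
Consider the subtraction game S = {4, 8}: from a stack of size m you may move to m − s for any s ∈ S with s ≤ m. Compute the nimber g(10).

Compute g(0), g(1), … for moves {4, 8}:
g(0) = mex{} = 0
g(1) = mex{} = 0
g(2) = mex{} = 0
g(3) = mex{} = 0
g(4) = mex{0} = 1
g(5) = mex{0} = 1
g(6) = mex{0} = 1
g(7) = mex{0} = 1
g(8) = mex{0,1} = 2
g(9) = mex{0,1} = 2
g(10) = mex{0,1} = 2
So g(10) = 2.

2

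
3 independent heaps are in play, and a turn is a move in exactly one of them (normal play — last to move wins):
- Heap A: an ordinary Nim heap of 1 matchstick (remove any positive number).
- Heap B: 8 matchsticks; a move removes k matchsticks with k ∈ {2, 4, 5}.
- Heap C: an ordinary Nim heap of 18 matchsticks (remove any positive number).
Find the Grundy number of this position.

Heap A is a plain Nim heap of size 1, so its Grundy value is 1.
Grundy values for heap B (subtraction set {2, 4, 5}):
g(0) = mex{} = 0
g(1) = mex{} = 0
g(2) = mex{0} = 1
g(3) = mex{0} = 1
g(4) = mex{0,1} = 2
g(5) = mex{0,1} = 2
g(6) = mex{0,1,2} = 3
g(7) = mex{1,2} = 0
g(8) = mex{1,2,3} = 0
So g(8) = 0.
Heap C is a plain Nim heap of size 18, so its Grundy value is 18.
The value of a disjunctive sum is the nim-sum of the parts.
Combined value = 1 XOR 0 XOR 18 = 19.

19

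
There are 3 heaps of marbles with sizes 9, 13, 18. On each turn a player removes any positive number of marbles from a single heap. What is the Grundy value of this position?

22

Compute the nim-sum pairwise:
9 ⊕ 13 = 4
4 ⊕ 18 = 22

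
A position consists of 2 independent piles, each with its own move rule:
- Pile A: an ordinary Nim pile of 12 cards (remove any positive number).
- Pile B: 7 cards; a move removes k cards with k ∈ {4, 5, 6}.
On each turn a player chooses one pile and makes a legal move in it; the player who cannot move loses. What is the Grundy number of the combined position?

Pile A is a plain Nim pile of size 12, so its Grundy value is 12.
Grundy values for pile B (subtraction set {4, 5, 6}):
g(0) = mex{} = 0
g(1) = mex{} = 0
g(2) = mex{} = 0
g(3) = mex{} = 0
g(4) = mex{0} = 1
g(5) = mex{0} = 1
g(6) = mex{0} = 1
g(7) = mex{0} = 1
So g(7) = 1.
By the Sprague-Grundy theorem, the Grundy value of a sum of independent games is the XOR of the component values.
Combined value = 12 XOR 1 = 13.

13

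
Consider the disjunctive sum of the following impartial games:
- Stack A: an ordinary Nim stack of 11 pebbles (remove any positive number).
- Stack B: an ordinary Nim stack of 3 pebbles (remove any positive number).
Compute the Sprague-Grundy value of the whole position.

Stack A is a plain Nim stack of size 11, so its Grundy value is 11.
Stack B is a plain Nim stack of size 3, so its Grundy value is 3.
By the Sprague-Grundy theorem, the Grundy value of a sum of independent games is the XOR of the component values.
Combined value = 11 XOR 3 = 8.

8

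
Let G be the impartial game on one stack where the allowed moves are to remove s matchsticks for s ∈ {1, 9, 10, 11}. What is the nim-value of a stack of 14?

2

Build the Grundy sequence with g(k) = mex{g(k−s) : s ∈ {1, 9, 10, 11}, s ≤ k}:
k:     0  1  2  3  4  5  6  7  8  9 10 11 12 13 14
g(k):  0  1  0  1  0  1  0  1  0  1  2  3  2  3  2
So g(14) = 2.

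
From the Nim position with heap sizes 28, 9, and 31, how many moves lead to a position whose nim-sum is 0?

3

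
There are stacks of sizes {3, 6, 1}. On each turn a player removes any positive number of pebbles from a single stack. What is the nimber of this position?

4

Compute the nim-sum pairwise:
3 ^ 6 = 5
5 ^ 1 = 4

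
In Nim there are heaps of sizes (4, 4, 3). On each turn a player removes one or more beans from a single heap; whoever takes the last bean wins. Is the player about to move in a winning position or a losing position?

Compute the nim-sum pairwise:
4 ^ 4 = 0
0 ^ 3 = 3
The nim-sum is 3 ≠ 0, so this is an N-position: the player to move can win.

Winning position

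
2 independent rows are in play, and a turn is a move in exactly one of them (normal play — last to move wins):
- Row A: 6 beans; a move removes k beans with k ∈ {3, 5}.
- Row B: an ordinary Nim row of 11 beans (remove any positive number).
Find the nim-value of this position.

9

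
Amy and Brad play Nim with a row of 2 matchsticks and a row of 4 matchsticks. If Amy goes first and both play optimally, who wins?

Compute the nim-sum pairwise:
2 ⊕ 4 = 6
The nim-sum is 6 ≠ 0, so this is an N-position: the player to move can win; Amy has a winning move.

Amy wins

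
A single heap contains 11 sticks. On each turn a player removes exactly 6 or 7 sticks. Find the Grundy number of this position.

Grundy values for subtraction set {6, 7}:
k:     0  1  2  3  4  5  6  7  8  9 10 11
g(k):  0  0  0  0  0  0  1  1  1  1  1  1
So g(11) = 1.

1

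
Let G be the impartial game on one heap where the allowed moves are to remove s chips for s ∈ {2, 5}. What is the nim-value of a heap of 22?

Build the Grundy sequence with g(k) = mex{g(k−s) : s ∈ {2, 5}, s ≤ k}:
k:     0  1  2  3  4  5  6  7  8  9 10 11 12 13 14 15 16 17 18 19 20 21 22
g(k):  0  0  1  1  0  2  1  0  0  1  1  0  2  1  0  0  1  1  0  2  1  0  0
So g(22) = 0.

0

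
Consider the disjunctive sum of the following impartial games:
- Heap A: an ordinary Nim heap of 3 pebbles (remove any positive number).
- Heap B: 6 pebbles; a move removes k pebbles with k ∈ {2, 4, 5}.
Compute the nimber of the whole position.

0

Heap A is a plain Nim heap of size 3, so its Grundy value is 3.
Build the Grundy sequence for heap B with g(k) = mex{g(k−s) : s ∈ {2, 4, 5}, s ≤ k}:
k:     0  1  2  3  4  5  6
g(k):  0  0  1  1  2  2  3
So g(6) = 3.
By the Sprague-Grundy theorem, the Grundy value of a sum of independent games is the XOR of the component values.
Combined value = 3 ⊕ 3 = 0.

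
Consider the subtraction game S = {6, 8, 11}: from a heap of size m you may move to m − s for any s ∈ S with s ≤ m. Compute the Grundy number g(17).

0

Compute g(0), g(1), … for moves {6, 8, 11}:
k:     0  1  2  3  4  5  6  7  8  9 10 11 12 13 14 15 16 17
g(k):  0  0  0  0  0  0  1  1  1  1  1  1  2  2  2  2  2  0
So g(17) = 0.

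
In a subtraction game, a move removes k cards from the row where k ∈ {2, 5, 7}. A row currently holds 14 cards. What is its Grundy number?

Build the Grundy sequence with g(k) = mex{g(k−s) : s ∈ {2, 5, 7}, s ≤ k}:
k:     0  1  2  3  4  5  6  7  8  9 10 11 12 13 14
g(k):  0  0  1  1  0  2  1  3  2  2  0  3  1  0  0
So g(14) = 0.

0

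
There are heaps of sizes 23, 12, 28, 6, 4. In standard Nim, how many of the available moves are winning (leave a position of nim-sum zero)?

Nim-sum: 23 ⊕ 12 ⊕ 28 ⊕ 6 ⊕ 4 = 5.
The overall nim-sum is X = 5. A heap of size p has a winning move iff p XOR X < p (reduce it to p XOR X).
  23: 23 XOR 5 = 18 < 23 — winning move (to 18).
  12: 12 XOR 5 = 9 < 12 — winning move (to 9).
  28: 28 XOR 5 = 25 < 28 — winning move (to 25).
  6: 6 XOR 5 = 3 < 6 — winning move (to 3).
  4: 4 XOR 5 = 1 < 4 — winning move (to 1).
That gives 5 winning moves.

5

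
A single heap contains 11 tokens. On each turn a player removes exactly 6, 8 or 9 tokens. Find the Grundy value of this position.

1

Build the Grundy sequence with g(k) = mex{g(k−s) : s ∈ {6, 8, 9}, s ≤ k}:
k:     0  1  2  3  4  5  6  7  8  9 10 11
g(k):  0  0  0  0  0  0  1  1  1  1  1  1
So g(11) = 1.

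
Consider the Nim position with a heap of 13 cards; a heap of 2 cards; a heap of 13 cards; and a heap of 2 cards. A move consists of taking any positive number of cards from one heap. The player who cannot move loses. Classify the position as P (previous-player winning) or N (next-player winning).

Compute the nim-sum pairwise:
13 XOR 2 = 15
15 XOR 13 = 2
2 XOR 2 = 0
The nim-sum is 0, so this is a P-position: the player to move is in a losing position under optimal play.

P-position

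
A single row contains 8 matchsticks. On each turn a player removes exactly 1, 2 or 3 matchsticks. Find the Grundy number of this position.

Grundy values for subtraction set {1, 2, 3}:
k:     0  1  2  3  4  5  6  7  8
g(k):  0  1  2  3  0  1  2  3  0
So g(8) = 0.

0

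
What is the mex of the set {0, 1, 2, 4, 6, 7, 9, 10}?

3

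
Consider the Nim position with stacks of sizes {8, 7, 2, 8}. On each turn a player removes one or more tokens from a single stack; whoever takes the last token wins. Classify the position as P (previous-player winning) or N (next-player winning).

N-position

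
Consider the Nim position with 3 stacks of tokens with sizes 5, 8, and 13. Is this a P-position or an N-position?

Nim-sum: 5 XOR 8 XOR 13 = 0.
The nim-sum is 0, so this is a P-position: the player to move is in a losing position under optimal play.

P-position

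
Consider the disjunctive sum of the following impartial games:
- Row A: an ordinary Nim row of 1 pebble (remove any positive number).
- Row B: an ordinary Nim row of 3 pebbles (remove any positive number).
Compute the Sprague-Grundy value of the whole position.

Row A is a plain Nim row of size 1, so its Grundy value is 1.
Row B is a plain Nim row of size 3, so its Grundy value is 3.
By the Sprague-Grundy theorem, the Grundy value of a sum of independent games is the XOR of the component values.
Combined value = 1 ⊕ 3 = 2.

2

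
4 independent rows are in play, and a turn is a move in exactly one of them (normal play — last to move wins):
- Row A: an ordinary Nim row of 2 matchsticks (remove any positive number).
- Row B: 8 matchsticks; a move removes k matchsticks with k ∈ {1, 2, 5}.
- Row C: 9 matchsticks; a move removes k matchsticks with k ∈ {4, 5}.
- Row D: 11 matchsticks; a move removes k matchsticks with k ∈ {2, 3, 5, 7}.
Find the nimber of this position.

Row A is a plain Nim row of size 2, so its Grundy value is 2.
Grundy values for row B (subtraction set {1, 2, 5}):
k:     0  1  2  3  4  5  6  7  8
g(k):  0  1  2  0  1  2  0  1  2
So g(8) = 2.
Grundy values for row C (subtraction set {4, 5}):
g(0) = mex{} = 0
g(1) = mex{} = 0
g(2) = mex{} = 0
g(3) = mex{} = 0
g(4) = mex{0} = 1
g(5) = mex{0} = 1
g(6) = mex{0} = 1
g(7) = mex{0} = 1
g(8) = mex{0,1} = 2
g(9) = mex{1} = 0
So g(9) = 0.
Grundy values for row D (subtraction set {2, 3, 5, 7}):
k:     0  1  2  3  4  5  6  7  8  9 10 11
g(k):  0  0  1  1  2  2  3  3  4  0  0  1
So g(11) = 1.
By the Sprague-Grundy theorem, the Grundy value of a sum of independent games is the XOR of the component values.
Combined value = 2 XOR 2 XOR 0 XOR 1 = 1.

1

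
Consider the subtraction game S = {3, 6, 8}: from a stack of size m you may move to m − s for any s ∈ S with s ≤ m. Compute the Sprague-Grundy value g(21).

3

Build the Grundy sequence with g(k) = mex{g(k−s) : s ∈ {3, 6, 8}, s ≤ k}:
k:     0  1  2  3  4  5  6  7  8  9 10 11 12 13 14 15 16 17 18 19 20 21
g(k):  0  0  0  1  1  1  2  2  2  3  3  0  0  0  1  1  1  2  2  2  3  3
So g(21) = 3.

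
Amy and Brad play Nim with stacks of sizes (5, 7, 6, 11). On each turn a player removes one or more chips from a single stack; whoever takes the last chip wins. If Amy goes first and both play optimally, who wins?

Bitwise XOR of the heap sizes:
  0101  (5)
  0111  (7)
  0110  (6)
  1011  (11)
  ----
  1111  (15)
The nim-sum is 15 ≠ 0, so this is an N-position: the player to move can win; Amy has a winning move.

Amy wins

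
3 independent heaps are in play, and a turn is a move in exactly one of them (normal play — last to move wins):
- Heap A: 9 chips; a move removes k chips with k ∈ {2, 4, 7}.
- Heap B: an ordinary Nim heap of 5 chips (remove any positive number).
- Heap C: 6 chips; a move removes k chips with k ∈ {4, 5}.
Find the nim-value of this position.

Grundy values for heap A (subtraction set {2, 4, 7}):
k:     0  1  2  3  4  5  6  7  8  9
g(k):  0  0  1  1  2  2  0  3  1  0
So g(9) = 0.
Heap B is a plain Nim heap of size 5, so its Grundy value is 5.
Grundy values for heap C (subtraction set {4, 5}):
k:     0  1  2  3  4  5  6
g(k):  0  0  0  0  1  1  1
So g(6) = 1.
The value of a disjunctive sum is the nim-sum of the parts.
Combined value = 0 XOR 5 XOR 1 = 4.

4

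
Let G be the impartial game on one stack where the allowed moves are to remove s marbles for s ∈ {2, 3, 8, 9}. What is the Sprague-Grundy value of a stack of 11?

Grundy values for subtraction set {2, 3, 8, 9}:
g(0) = mex{} = 0
g(1) = mex{} = 0
g(2) = mex{0} = 1
g(3) = mex{0} = 1
g(4) = mex{0,1} = 2
g(5) = mex{1} = 0
g(6) = mex{1,2} = 0
g(7) = mex{0,2} = 1
g(8) = mex{0} = 1
g(9) = mex{0,1} = 2
g(10) = mex{0,1} = 2
g(11) = mex{1,2} = 0
So g(11) = 0.

0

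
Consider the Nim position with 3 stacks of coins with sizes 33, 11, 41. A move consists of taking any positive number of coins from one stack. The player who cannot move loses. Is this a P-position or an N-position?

Nim-sum: 33 XOR 11 XOR 41 = 3.
The nim-sum is 3 ≠ 0, so this is an N-position: the player to move can win.

N-position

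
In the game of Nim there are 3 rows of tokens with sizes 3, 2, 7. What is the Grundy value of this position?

Bitwise XOR of the heap sizes:
  011  (3)
  010  (2)
  111  (7)
  ---
  110  (6)

6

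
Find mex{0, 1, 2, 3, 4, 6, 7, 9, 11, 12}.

The values 0, 1, 2, 3, 4 are all present; 5 is the first non-negative integer missing from the set.

5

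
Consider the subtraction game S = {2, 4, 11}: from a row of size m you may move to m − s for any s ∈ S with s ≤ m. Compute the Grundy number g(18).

Compute g(0), g(1), … for moves {2, 4, 11}:
k:     0  1  2  3  4  5  6  7  8  9 10 11 12 13 14 15 16 17 18
g(k):  0  0  1  1  2  2  0  0  1  1  2  2  3  0  0  1  1  2  2
So g(18) = 2.

2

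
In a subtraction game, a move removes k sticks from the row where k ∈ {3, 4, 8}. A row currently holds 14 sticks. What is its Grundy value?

Build the Grundy sequence with g(k) = mex{g(k−s) : s ∈ {3, 4, 8}, s ≤ k}:
g(0) = mex{} = 0
g(1) = mex{} = 0
g(2) = mex{} = 0
g(3) = mex{0} = 1
g(4) = mex{0} = 1
g(5) = mex{0} = 1
g(6) = mex{0,1} = 2
g(7) = mex{1} = 0
g(8) = mex{0,1} = 2
g(9) = mex{0,1,2} = 3
g(10) = mex{0,2} = 1
g(11) = mex{0,1,2} = 3
g(12) = mex{1,2,3} = 0
g(13) = mex{1,3} = 0
g(14) = mex{1,2,3} = 0
So g(14) = 0.

0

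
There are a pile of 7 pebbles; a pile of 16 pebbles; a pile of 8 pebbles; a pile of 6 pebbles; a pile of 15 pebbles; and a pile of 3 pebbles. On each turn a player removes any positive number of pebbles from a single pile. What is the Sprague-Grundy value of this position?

21

Bitwise XOR of the heap sizes:
  00111  (7)
  10000  (16)
  01000  (8)
  00110  (6)
  01111  (15)
  00011  (3)
  -----
  10101  (21)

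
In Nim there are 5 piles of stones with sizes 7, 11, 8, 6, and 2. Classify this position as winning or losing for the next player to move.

Losing position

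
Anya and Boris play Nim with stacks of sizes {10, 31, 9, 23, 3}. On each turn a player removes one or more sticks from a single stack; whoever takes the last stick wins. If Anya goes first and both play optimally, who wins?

Bitwise XOR of the heap sizes:
  01010  (10)
  11111  (31)
  01001  (9)
  10111  (23)
  00011  (3)
  -----
  01000  (8)
The nim-sum is 8 ≠ 0, so this is an N-position: the player to move can win; Anya has a winning move.

Anya wins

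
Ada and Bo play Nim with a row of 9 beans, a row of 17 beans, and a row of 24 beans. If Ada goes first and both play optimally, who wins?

Compute the nim-sum pairwise:
9 ⊕ 17 = 24
24 ⊕ 24 = 0
The nim-sum is 0, so this is a P-position: the player to move is in a losing position under optimal play; Ada is about to move from it and so loses — Bo wins.

Bo wins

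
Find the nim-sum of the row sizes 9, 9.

0

Compute the nim-sum pairwise:
9 ⊕ 9 = 0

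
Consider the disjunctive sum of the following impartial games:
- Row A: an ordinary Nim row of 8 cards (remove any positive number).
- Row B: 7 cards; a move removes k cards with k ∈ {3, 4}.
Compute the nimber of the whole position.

8

Row A is a plain Nim row of size 8, so its Grundy value is 8.
Grundy values for row B (subtraction set {3, 4}):
g(0) = mex{} = 0
g(1) = mex{} = 0
g(2) = mex{} = 0
g(3) = mex{0} = 1
g(4) = mex{0} = 1
g(5) = mex{0} = 1
g(6) = mex{0,1} = 2
g(7) = mex{1} = 0
So g(7) = 0.
By the Sprague-Grundy theorem, the Grundy value of a sum of independent games is the XOR of the component values.
Combined value = 8 XOR 0 = 8.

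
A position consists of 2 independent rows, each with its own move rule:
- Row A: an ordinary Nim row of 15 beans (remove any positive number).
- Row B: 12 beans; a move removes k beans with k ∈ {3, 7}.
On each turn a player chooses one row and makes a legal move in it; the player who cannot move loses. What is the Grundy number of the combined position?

15

Row A is a plain Nim row of size 15, so its Grundy value is 15.
For row B, compute g(0), g(1), … with moves {3, 7}:
g(0) = mex{} = 0
g(1) = mex{} = 0
g(2) = mex{} = 0
g(3) = mex{0} = 1
g(4) = mex{0} = 1
g(5) = mex{0} = 1
g(6) = mex{1} = 0
g(7) = mex{0,1} = 2
g(8) = mex{0,1} = 2
g(9) = mex{0} = 1
g(10) = mex{1,2} = 0
g(11) = mex{1,2} = 0
g(12) = mex{1} = 0
So g(12) = 0.
By the Sprague-Grundy theorem, the Grundy value of a sum of independent games is the XOR of the component values.
Combined value = 15 ⊕ 0 = 15.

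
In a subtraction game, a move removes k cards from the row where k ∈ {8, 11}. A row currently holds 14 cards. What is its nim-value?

Compute g(0), g(1), … for moves {8, 11}:
k:     0  1  2  3  4  5  6  7  8  9 10 11 12 13 14
g(k):  0  0  0  0  0  0  0  0  1  1  1  1  1  1  1
So g(14) = 1.

1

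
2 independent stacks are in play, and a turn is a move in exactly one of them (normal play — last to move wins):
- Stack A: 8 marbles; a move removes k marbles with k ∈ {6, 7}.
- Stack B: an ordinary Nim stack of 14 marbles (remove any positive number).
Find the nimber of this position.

For stack A, compute g(0), g(1), … with moves {6, 7}:
k:     0  1  2  3  4  5  6  7  8
g(k):  0  0  0  0  0  0  1  1  1
So g(8) = 1.
Stack B is a plain Nim stack of size 14, so its Grundy value is 14.
By the Sprague-Grundy theorem, the Grundy value of a sum of independent games is the XOR of the component values.
Combined value = 1 ⊕ 14 = 15.

15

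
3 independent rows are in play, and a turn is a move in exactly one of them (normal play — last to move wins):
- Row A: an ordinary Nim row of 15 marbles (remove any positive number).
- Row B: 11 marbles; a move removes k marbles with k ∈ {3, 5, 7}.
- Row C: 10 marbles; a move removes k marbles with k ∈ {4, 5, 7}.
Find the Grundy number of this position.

13

Row A is a plain Nim row of size 15, so its Grundy value is 15.
For row B, compute g(0), g(1), … with moves {3, 5, 7}:
k:     0  1  2  3  4  5  6  7  8  9 10 11
g(k):  0  0  0  1  1  1  2  2  2  3  0  0
So g(11) = 0.
Grundy values for row C (subtraction set {4, 5, 7}):
k:     0  1  2  3  4  5  6  7  8  9 10
g(k):  0  0  0  0  1  1  1  1  2  2  2
So g(10) = 2.
By the Sprague-Grundy theorem, the Grundy value of a sum of independent games is the XOR of the component values.
Combined value = 15 ⊕ 0 ⊕ 2 = 13.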